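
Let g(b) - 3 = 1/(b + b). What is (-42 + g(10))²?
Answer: 606841/400 ≈ 1517.1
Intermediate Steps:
g(b) = 3 + 1/(2*b) (g(b) = 3 + 1/(b + b) = 3 + 1/(2*b))
(-42 + g(10))² = (-42 + (3 + (½)/10))² = (-42 + (3 + (½)*(⅒)))² = (-42 + (3 + 1/20))² = (-42 + 61/20)² = (-779/20)² = 606841/400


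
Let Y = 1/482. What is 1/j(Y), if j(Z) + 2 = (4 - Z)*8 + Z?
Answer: 482/14453 ≈ 0.033349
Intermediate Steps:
Y = 1/482 ≈ 0.0020747
j(Z) = 30 - 7*Z (j(Z) = -2 + ((4 - Z)*8 + Z) = -2 + ((32 - 8*Z) + Z) = -2 + (32 - 7*Z) = 30 - 7*Z)
1/j(Y) = 1/(30 - 7*1/482) = 1/(30 - 7/482) = 1/(14453/482) = 482/14453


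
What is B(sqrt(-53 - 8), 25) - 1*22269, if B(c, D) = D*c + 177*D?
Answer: -17844 + 25*I*sqrt(61) ≈ -17844.0 + 195.26*I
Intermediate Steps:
B(c, D) = 177*D + D*c
B(sqrt(-53 - 8), 25) - 1*22269 = 25*(177 + sqrt(-53 - 8)) - 1*22269 = 25*(177 + sqrt(-61)) - 22269 = 25*(177 + I*sqrt(61)) - 22269 = (4425 + 25*I*sqrt(61)) - 22269 = -17844 + 25*I*sqrt(61)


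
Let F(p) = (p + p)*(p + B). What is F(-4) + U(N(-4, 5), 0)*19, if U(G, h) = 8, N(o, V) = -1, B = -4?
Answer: 216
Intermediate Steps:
F(p) = 2*p*(-4 + p) (F(p) = (p + p)*(p - 4) = (2*p)*(-4 + p) = 2*p*(-4 + p))
F(-4) + U(N(-4, 5), 0)*19 = 2*(-4)*(-4 - 4) + 8*19 = 2*(-4)*(-8) + 152 = 64 + 152 = 216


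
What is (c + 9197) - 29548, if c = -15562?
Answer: -35913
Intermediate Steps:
(c + 9197) - 29548 = (-15562 + 9197) - 29548 = -6365 - 29548 = -35913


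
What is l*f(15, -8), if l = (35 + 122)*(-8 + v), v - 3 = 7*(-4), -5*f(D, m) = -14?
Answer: -72534/5 ≈ -14507.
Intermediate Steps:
f(D, m) = 14/5 (f(D, m) = -⅕*(-14) = 14/5)
v = -25 (v = 3 + 7*(-4) = 3 - 28 = -25)
l = -5181 (l = (35 + 122)*(-8 - 25) = 157*(-33) = -5181)
l*f(15, -8) = -5181*14/5 = -72534/5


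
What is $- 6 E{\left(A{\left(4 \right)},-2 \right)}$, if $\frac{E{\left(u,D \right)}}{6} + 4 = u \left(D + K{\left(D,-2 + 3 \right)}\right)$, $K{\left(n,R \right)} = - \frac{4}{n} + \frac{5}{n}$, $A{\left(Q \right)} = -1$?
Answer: $54$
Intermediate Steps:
$K{\left(n,R \right)} = \frac{1}{n}$
$E{\left(u,D \right)} = -24 + 6 u \left(D + \frac{1}{D}\right)$
$- 6 E{\left(A{\left(4 \right)},-2 \right)} = - 6 \left(-24 + 6 \left(-2\right) \left(-1\right) + 6 \left(-1\right) \frac{1}{-2}\right) = - 6 \left(-24 + 12 + 6 \left(-1\right) \left(- \frac{1}{2}\right)\right) = - 6 \left(-24 + 12 + 3\right) = \left(-6\right) \left(-9\right) = 54$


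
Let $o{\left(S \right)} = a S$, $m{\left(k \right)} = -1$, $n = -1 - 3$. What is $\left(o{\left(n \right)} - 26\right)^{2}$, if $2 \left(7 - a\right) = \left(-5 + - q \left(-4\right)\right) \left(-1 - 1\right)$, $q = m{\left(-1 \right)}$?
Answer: $324$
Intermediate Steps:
$n = -4$
$q = -1$
$a = -2$ ($a = 7 - \frac{\left(-5 + \left(-1\right) \left(-1\right) \left(-4\right)\right) \left(-1 - 1\right)}{2} = 7 - \frac{\left(-5 + 1 \left(-4\right)\right) \left(-2\right)}{2} = 7 - \frac{\left(-5 - 4\right) \left(-2\right)}{2} = 7 - \frac{\left(-9\right) \left(-2\right)}{2} = 7 - 9 = -2$)
$o{\left(S \right)} = - 2 S$
$\left(o{\left(n \right)} - 26\right)^{2} = \left(\left(-2\right) \left(-4\right) - 26\right)^{2} = \left(8 - 26\right)^{2} = \left(-18\right)^{2} = 324$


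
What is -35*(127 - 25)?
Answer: -3570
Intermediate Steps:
-35*(127 - 25) = -35*102 = -3570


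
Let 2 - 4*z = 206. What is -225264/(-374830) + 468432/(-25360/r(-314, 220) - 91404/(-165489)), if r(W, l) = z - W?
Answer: -318376581053165412/65169845874835 ≈ -4885.3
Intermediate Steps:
z = -51 (z = 1/2 - 1/4*206 = 1/2 - 103/2 = -51)
r(W, l) = -51 - W
-225264/(-374830) + 468432/(-25360/r(-314, 220) - 91404/(-165489)) = -225264/(-374830) + 468432/(-25360/(-51 - 1*(-314)) - 91404/(-165489)) = -225264*(-1/374830) + 468432/(-25360/(-51 + 314) - 91404*(-1/165489)) = 112632/187415 + 468432/(-25360/263 + 30468/55163) = 112632/187415 + 468432/(-1390920596/14507869) = 112632/187415 + 468432*(-14507869/1390920596) = 112632/187415 - 1698987522852/347730149 = -318376581053165412/65169845874835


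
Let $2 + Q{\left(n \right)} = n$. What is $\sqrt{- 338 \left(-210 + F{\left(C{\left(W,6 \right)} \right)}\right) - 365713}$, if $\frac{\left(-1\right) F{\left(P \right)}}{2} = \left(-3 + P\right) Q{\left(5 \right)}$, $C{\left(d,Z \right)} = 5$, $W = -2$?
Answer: $i \sqrt{290677} \approx 539.14 i$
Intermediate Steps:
$Q{\left(n \right)} = -2 + n$
$F{\left(P \right)} = 18 - 6 P$ ($F{\left(P \right)} = - 2 \left(-3 + P\right) \left(-2 + 5\right) = - 2 \left(-3 + P\right) 3 = - 2 \left(-9 + 3 P\right) = 18 - 6 P$)
$\sqrt{- 338 \left(-210 + F{\left(C{\left(W,6 \right)} \right)}\right) - 365713} = \sqrt{- 338 \left(-210 + \left(18 - 30\right)\right) - 365713} = \sqrt{- 338 \left(-210 - 12\right) - 365713} = \sqrt{\left(-338\right) \left(-222\right) - 365713} = \sqrt{75036 - 365713} = \sqrt{-290677} = i \sqrt{290677}$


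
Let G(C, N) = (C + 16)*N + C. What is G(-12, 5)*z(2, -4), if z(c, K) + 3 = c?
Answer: -8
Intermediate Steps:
z(c, K) = -3 + c
G(C, N) = C + N*(16 + C) (G(C, N) = (16 + C)*N + C = N*(16 + C) + C = C + N*(16 + C))
G(-12, 5)*z(2, -4) = (-12 + 16*5 - 12*5)*(-3 + 2) = (-12 + 80 - 60)*(-1) = 8*(-1) = -8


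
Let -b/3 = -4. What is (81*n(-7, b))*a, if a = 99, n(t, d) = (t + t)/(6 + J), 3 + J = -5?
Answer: 56133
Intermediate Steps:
J = -8 (J = -3 - 5 = -8)
b = 12 (b = -3*(-4) = 12)
n(t, d) = -t (n(t, d) = (t + t)/(6 - 8) = (2*t)/(-2) = (2*t)*(-½) = -t)
(81*n(-7, b))*a = (81*(-1*(-7)))*99 = (81*7)*99 = 567*99 = 56133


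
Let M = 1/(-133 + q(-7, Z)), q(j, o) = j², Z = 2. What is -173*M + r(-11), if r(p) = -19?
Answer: -1423/84 ≈ -16.940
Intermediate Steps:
M = -1/84 (M = 1/(-133 + (-7)²) = 1/(-133 + 49) = 1/(-84) = -1/84 ≈ -0.011905)
-173*M + r(-11) = -173*(-1/84) - 19 = 173/84 - 19 = -1423/84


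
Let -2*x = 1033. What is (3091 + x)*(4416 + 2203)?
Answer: 34081231/2 ≈ 1.7041e+7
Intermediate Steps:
x = -1033/2 (x = -1/2*1033 = -1033/2 ≈ -516.50)
(3091 + x)*(4416 + 2203) = (3091 - 1033/2)*(4416 + 2203) = (5149/2)*6619 = 34081231/2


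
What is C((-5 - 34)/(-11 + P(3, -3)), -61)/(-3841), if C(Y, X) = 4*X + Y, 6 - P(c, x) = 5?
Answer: 2401/38410 ≈ 0.062510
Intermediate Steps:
P(c, x) = 1 (P(c, x) = 6 - 1*5 = 6 - 5 = 1)
C(Y, X) = Y + 4*X
C((-5 - 34)/(-11 + P(3, -3)), -61)/(-3841) = ((-5 - 34)/(-11 + 1) + 4*(-61))/(-3841) = (-39/(-10) - 244)*(-1/3841) = (-39*(-⅒) - 244)*(-1/3841) = (39/10 - 244)*(-1/3841) = -2401/10*(-1/3841) = 2401/38410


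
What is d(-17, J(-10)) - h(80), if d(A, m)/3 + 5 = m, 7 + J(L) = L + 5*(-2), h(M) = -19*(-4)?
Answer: -172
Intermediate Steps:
h(M) = 76
J(L) = -17 + L (J(L) = -7 + (L + 5*(-2)) = -7 + (L - 10) = -7 + (-10 + L) = -17 + L)
d(A, m) = -15 + 3*m
d(-17, J(-10)) - h(80) = (-15 + 3*(-17 - 10)) - 1*76 = (-15 + 3*(-27)) - 76 = (-15 - 81) - 76 = -96 - 76 = -172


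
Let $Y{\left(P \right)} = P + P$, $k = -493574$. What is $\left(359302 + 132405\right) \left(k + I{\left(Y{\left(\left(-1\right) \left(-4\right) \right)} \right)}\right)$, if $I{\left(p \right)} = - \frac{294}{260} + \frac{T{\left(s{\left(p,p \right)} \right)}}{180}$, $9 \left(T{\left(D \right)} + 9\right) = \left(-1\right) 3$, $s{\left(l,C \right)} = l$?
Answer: $- \frac{851857246846937}{3510} \approx -2.4269 \cdot 10^{11}$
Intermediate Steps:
$Y{\left(P \right)} = 2 P$
$T{\left(D \right)} = - \frac{28}{3}$ ($T{\left(D \right)} = -9 + \frac{\left(-1\right) 3}{9} = -9 + \frac{1}{9} \left(-3\right) = -9 - \frac{1}{3} = - \frac{28}{3}$)
$I{\left(p \right)} = - \frac{4151}{3510}$ ($I{\left(p \right)} = - \frac{294}{260} - \frac{28}{3 \cdot 180} = \left(-294\right) \frac{1}{260} - \frac{7}{135} = - \frac{147}{130} - \frac{7}{135} = - \frac{4151}{3510}$)
$\left(359302 + 132405\right) \left(k + I{\left(Y{\left(\left(-1\right) \left(-4\right) \right)} \right)}\right) = \left(359302 + 132405\right) \left(-493574 - \frac{4151}{3510}\right) = 491707 \left(- \frac{1732448891}{3510}\right) = - \frac{851857246846937}{3510}$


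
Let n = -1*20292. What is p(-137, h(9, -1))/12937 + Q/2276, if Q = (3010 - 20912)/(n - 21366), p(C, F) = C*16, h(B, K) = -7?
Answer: -103799915281/613301823348 ≈ -0.16925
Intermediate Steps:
n = -20292
p(C, F) = 16*C
Q = 8951/20829 (Q = (3010 - 20912)/(-20292 - 21366) = -17902/(-41658) = -17902*(-1/41658) = 8951/20829 ≈ 0.42974)
p(-137, h(9, -1))/12937 + Q/2276 = (16*(-137))/12937 + (8951/20829)/2276 = -2192*1/12937 + (8951/20829)*(1/2276) = -2192/12937 + 8951/47406804 = -103799915281/613301823348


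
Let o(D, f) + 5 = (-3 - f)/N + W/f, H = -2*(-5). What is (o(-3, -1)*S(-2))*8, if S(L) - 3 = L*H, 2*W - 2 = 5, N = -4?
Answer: 1088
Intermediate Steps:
H = 10
W = 7/2 (W = 1 + (1/2)*5 = 1 + 5/2 = 7/2 ≈ 3.5000)
o(D, f) = -17/4 + f/4 + 7/(2*f) (o(D, f) = -5 + ((-3 - f)/(-4) + 7/(2*f)) = -5 + ((-3 - f)*(-1/4) + 7/(2*f)) = -5 + ((3/4 + f/4) + 7/(2*f)) = -5 + (3/4 + f/4 + 7/(2*f)) = -17/4 + f/4 + 7/(2*f))
S(L) = 3 + 10*L (S(L) = 3 + L*10 = 3 + 10*L)
(o(-3, -1)*S(-2))*8 = (((1/4)*(14 - (-17 - 1))/(-1))*(3 + 10*(-2)))*8 = (((1/4)*(-1)*(14 - 1*(-18)))*(3 - 20))*8 = (((1/4)*(-1)*(14 + 18))*(-17))*8 = (((1/4)*(-1)*32)*(-17))*8 = -8*(-17)*8 = 136*8 = 1088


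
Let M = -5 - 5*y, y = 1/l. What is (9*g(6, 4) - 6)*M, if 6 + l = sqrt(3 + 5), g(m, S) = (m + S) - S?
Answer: -1320/7 + 120*sqrt(2)/7 ≈ -164.33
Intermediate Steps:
g(m, S) = m (g(m, S) = (S + m) - S = m)
l = -6 + 2*sqrt(2) (l = -6 + sqrt(3 + 5) = -6 + sqrt(8) = -6 + 2*sqrt(2) ≈ -3.1716)
y = 1/(-6 + 2*sqrt(2)) ≈ -0.31530
M = -55/14 + 5*sqrt(2)/14 (M = -5 - 5*(-3/14 - sqrt(2)/14) = -5 + (15/14 + 5*sqrt(2)/14) = -55/14 + 5*sqrt(2)/14 ≈ -3.4235)
(9*g(6, 4) - 6)*M = (9*6 - 6)*(-55/14 + 5*sqrt(2)/14) = (54 - 6)*(-55/14 + 5*sqrt(2)/14) = 48*(-55/14 + 5*sqrt(2)/14) = -1320/7 + 120*sqrt(2)/7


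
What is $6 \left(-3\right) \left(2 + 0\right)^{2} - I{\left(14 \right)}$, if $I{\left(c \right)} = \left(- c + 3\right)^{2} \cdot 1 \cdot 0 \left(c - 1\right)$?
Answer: $-72$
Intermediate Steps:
$I{\left(c \right)} = 0$ ($I{\left(c \right)} = \left(3 - c\right)^{2} \cdot 1 \cdot 0 \left(-1 + c\right) = \left(3 - c\right)^{2} \cdot 0 \left(-1 + c\right) = 0 \left(-1 + c\right) = 0$)
$6 \left(-3\right) \left(2 + 0\right)^{2} - I{\left(14 \right)} = 6 \left(-3\right) \left(2 + 0\right)^{2} - 0 = - 18 \cdot 2^{2} + 0 = \left(-18\right) 4 + 0 = -72 + 0 = -72$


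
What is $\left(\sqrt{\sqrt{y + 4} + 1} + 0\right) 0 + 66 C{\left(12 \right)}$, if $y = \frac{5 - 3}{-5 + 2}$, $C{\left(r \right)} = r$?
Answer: $792$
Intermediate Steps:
$y = - \frac{2}{3}$ ($y = \frac{2}{-3} = 2 \left(- \frac{1}{3}\right) = - \frac{2}{3} \approx -0.66667$)
$\left(\sqrt{\sqrt{y + 4} + 1} + 0\right) 0 + 66 C{\left(12 \right)} = \left(\sqrt{\sqrt{- \frac{2}{3} + 4} + 1} + 0\right) 0 + 66 \cdot 12 = \left(\sqrt{\sqrt{\frac{10}{3}} + 1} + 0\right) 0 + 792 = \left(\sqrt{\frac{\sqrt{30}}{3} + 1} + 0\right) 0 + 792 = \left(\sqrt{1 + \frac{\sqrt{30}}{3}} + 0\right) 0 + 792 = \sqrt{1 + \frac{\sqrt{30}}{3}} \cdot 0 + 792 = 0 + 792 = 792$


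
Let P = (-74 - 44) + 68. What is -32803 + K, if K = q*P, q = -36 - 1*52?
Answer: -28403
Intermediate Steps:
P = -50 (P = -118 + 68 = -50)
q = -88 (q = -36 - 52 = -88)
K = 4400 (K = -88*(-50) = 4400)
-32803 + K = -32803 + 4400 = -28403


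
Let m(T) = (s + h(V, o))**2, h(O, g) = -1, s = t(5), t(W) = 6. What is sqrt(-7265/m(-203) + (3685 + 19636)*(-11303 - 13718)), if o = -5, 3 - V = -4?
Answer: I*sqrt(14587875790)/5 ≈ 24156.0*I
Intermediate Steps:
V = 7 (V = 3 - 1*(-4) = 3 + 4 = 7)
s = 6
m(T) = 25 (m(T) = (6 - 1)**2 = 5**2 = 25)
sqrt(-7265/m(-203) + (3685 + 19636)*(-11303 - 13718)) = sqrt(-7265/25 + (3685 + 19636)*(-11303 - 13718)) = sqrt(-7265*1/25 + 23321*(-25021)) = sqrt(-1453/5 - 583514741) = sqrt(-2917575158/5) = I*sqrt(14587875790)/5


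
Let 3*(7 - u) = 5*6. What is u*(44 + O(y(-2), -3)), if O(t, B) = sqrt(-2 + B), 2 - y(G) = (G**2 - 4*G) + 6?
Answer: -132 - 3*I*sqrt(5) ≈ -132.0 - 6.7082*I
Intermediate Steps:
u = -3 (u = 7 - 5*6/3 = 7 - 1/3*30 = 7 - 10 = -3)
y(G) = -4 - G**2 + 4*G (y(G) = 2 - ((G**2 - 4*G) + 6) = 2 - (6 + G**2 - 4*G) = 2 + (-6 - G**2 + 4*G) = -4 - G**2 + 4*G)
u*(44 + O(y(-2), -3)) = -3*(44 + sqrt(-2 - 3)) = -3*(44 + sqrt(-5)) = -3*(44 + I*sqrt(5)) = -132 - 3*I*sqrt(5)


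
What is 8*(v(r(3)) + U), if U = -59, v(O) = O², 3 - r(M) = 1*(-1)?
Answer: -344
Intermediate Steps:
r(M) = 4 (r(M) = 3 - (-1) = 3 - 1*(-1) = 3 + 1 = 4)
8*(v(r(3)) + U) = 8*(4² - 59) = 8*(16 - 59) = 8*(-43) = -344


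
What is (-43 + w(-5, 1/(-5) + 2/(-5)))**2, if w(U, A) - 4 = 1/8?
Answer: 96721/64 ≈ 1511.3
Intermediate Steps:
w(U, A) = 33/8 (w(U, A) = 4 + 1/8 = 33/8)
(-43 + w(-5, 1/(-5) + 2/(-5)))**2 = (-43 + 33/8)**2 = (-311/8)**2 = 96721/64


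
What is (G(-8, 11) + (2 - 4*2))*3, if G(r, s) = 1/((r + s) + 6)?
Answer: -53/3 ≈ -17.667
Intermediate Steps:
G(r, s) = 1/(6 + r + s)
(G(-8, 11) + (2 - 4*2))*3 = (1/(6 - 8 + 11) + (2 - 4*2))*3 = (1/9 + (2 - 8))*3 = (1/9 - 6)*3 = -53/9*3 = -53/3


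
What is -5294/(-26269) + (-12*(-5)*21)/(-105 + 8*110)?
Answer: 7440358/4071695 ≈ 1.8273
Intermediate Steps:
-5294/(-26269) + (-12*(-5)*21)/(-105 + 8*110) = -5294*(-1/26269) + (60*21)/(-105 + 880) = 5294/26269 + 1260/775 = 5294/26269 + 1260*(1/775) = 5294/26269 + 252/155 = 7440358/4071695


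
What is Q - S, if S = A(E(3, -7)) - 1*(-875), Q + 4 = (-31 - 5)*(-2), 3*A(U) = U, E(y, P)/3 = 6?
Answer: -813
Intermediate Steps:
E(y, P) = 18 (E(y, P) = 3*6 = 18)
A(U) = U/3
Q = 68 (Q = -4 + (-31 - 5)*(-2) = -4 - 36*(-2) = -4 + 72 = 68)
S = 881 (S = (⅓)*18 - 1*(-875) = 6 + 875 = 881)
Q - S = 68 - 1*881 = 68 - 881 = -813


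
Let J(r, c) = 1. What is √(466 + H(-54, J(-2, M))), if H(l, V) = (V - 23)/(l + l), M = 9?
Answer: 5*√6042/18 ≈ 21.592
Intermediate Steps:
H(l, V) = (-23 + V)/(2*l) (H(l, V) = (-23 + V)/((2*l)) = (-23 + V)*(1/(2*l)) = (-23 + V)/(2*l))
√(466 + H(-54, J(-2, M))) = √(466 + (½)*(-23 + 1)/(-54)) = √(466 + (½)*(-1/54)*(-22)) = √(466 + 11/54) = √(25175/54) = 5*√6042/18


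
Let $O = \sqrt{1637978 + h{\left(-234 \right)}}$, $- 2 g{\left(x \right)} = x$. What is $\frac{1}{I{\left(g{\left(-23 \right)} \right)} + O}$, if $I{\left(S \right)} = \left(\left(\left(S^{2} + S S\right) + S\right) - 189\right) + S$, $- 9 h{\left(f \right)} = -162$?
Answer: $- \frac{394}{6513175} + \frac{8 \sqrt{409499}}{6513175} \approx 0.00072551$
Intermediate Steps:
$h{\left(f \right)} = 18$ ($h{\left(f \right)} = \left(- \frac{1}{9}\right) \left(-162\right) = 18$)
$g{\left(x \right)} = - \frac{x}{2}$
$O = 2 \sqrt{409499}$ ($O = \sqrt{1637978 + 18} = \sqrt{1637996} = 2 \sqrt{409499} \approx 1279.8$)
$I{\left(S \right)} = -189 + 2 S + 2 S^{2}$ ($I{\left(S \right)} = \left(\left(\left(S^{2} + S^{2}\right) + S\right) - 189\right) + S = \left(\left(2 S^{2} + S\right) - 189\right) + S = \left(\left(S + 2 S^{2}\right) - 189\right) + S = \left(-189 + S + 2 S^{2}\right) + S = -189 + 2 S + 2 S^{2}$)
$\frac{1}{I{\left(g{\left(-23 \right)} \right)} + O} = \frac{1}{\left(-189 + 2 \left(\left(- \frac{1}{2}\right) \left(-23\right)\right) + 2 \left(\left(- \frac{1}{2}\right) \left(-23\right)\right)^{2}\right) + 2 \sqrt{409499}} = \frac{1}{\left(-189 + 2 \cdot \frac{23}{2} + 2 \left(\frac{23}{2}\right)^{2}\right) + 2 \sqrt{409499}} = \frac{1}{\left(-189 + 23 + 2 \cdot \frac{529}{4}\right) + 2 \sqrt{409499}} = \frac{1}{\left(-189 + 23 + \frac{529}{2}\right) + 2 \sqrt{409499}} = \frac{1}{\frac{197}{2} + 2 \sqrt{409499}}$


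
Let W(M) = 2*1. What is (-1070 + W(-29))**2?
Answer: 1140624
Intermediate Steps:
W(M) = 2
(-1070 + W(-29))**2 = (-1070 + 2)**2 = (-1068)**2 = 1140624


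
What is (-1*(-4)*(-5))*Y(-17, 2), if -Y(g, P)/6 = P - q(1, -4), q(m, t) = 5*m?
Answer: -360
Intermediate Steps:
Y(g, P) = 30 - 6*P (Y(g, P) = -6*(P - 5) = -6*(-5 + P) = 30 - 6*P)
(-1*(-4)*(-5))*Y(-17, 2) = (-1*(-4)*(-5))*(30 - 6*2) = (4*(-5))*(30 - 12) = -20*18 = -360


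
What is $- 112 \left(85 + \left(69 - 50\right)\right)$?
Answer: $-11648$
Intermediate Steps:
$- 112 \left(85 + \left(69 - 50\right)\right) = - 112 \left(85 + 19\right) = \left(-112\right) 104 = -11648$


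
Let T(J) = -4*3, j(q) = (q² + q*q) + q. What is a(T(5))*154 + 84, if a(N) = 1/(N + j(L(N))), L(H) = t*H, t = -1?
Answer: 12173/144 ≈ 84.535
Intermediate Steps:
L(H) = -H
j(q) = q + 2*q² (j(q) = (q² + q²) + q = 2*q² + q = q + 2*q²)
T(J) = -12
a(N) = 1/(N - N*(1 - 2*N)) (a(N) = 1/(N + (-N)*(1 + 2*(-N))) = 1/(N + (-N)*(1 - 2*N)) = 1/(N - N*(1 - 2*N)))
a(T(5))*154 + 84 = ((½)/(-12)²)*154 + 84 = ((½)*(1/144))*154 + 84 = (1/288)*154 + 84 = 77/144 + 84 = 12173/144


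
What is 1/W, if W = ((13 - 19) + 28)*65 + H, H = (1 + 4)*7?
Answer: 1/1465 ≈ 0.00068259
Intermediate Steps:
H = 35 (H = 5*7 = 35)
W = 1465 (W = ((13 - 19) + 28)*65 + 35 = (-6 + 28)*65 + 35 = 22*65 + 35 = 1430 + 35 = 1465)
1/W = 1/1465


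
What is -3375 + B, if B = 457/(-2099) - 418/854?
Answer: -3025555205/896273 ≈ -3375.7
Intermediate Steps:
B = -633830/896273 (B = 457*(-1/2099) - 418*1/854 = -457/2099 - 209/427 = -633830/896273 ≈ -0.70718)
-3375 + B = -3375 - 633830/896273 = -3025555205/896273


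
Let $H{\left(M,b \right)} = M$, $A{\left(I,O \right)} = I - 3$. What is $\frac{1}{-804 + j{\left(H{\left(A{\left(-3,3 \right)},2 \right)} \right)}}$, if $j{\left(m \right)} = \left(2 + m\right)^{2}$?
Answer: $- \frac{1}{788} \approx -0.001269$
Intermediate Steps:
$A{\left(I,O \right)} = -3 + I$
$\frac{1}{-804 + j{\left(H{\left(A{\left(-3,3 \right)},2 \right)} \right)}} = \frac{1}{-804 + \left(2 - 6\right)^{2}} = \frac{1}{-804 + \left(-4\right)^{2}} = \frac{1}{-804 + 16} = \frac{1}{-788} = - \frac{1}{788}$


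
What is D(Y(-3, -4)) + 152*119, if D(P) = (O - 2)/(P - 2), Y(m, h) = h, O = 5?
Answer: 36175/2 ≈ 18088.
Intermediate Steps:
D(P) = 3/(-2 + P) (D(P) = (5 - 2)/(P - 2) = 3/(-2 + P))
D(Y(-3, -4)) + 152*119 = 3/(-2 - 4) + 152*119 = 3/(-6) + 18088 = 3*(-1/6) + 18088 = -1/2 + 18088 = 36175/2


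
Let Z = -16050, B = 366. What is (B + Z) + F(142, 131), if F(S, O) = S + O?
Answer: -15411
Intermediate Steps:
F(S, O) = O + S
(B + Z) + F(142, 131) = (366 - 16050) + (131 + 142) = -15684 + 273 = -15411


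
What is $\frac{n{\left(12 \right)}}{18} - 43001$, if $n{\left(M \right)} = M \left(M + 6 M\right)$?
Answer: $-42945$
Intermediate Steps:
$n{\left(M \right)} = 7 M^{2}$ ($n{\left(M \right)} = M 7 M = 7 M^{2}$)
$\frac{n{\left(12 \right)}}{18} - 43001 = \frac{7 \cdot 12^{2}}{18} - 43001 = 7 \cdot 144 \cdot \frac{1}{18} - 43001 = 1008 \cdot \frac{1}{18} - 43001 = 56 - 43001 = -42945$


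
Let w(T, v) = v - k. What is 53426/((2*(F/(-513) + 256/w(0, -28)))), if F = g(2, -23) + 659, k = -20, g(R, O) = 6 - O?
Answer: -13703769/17104 ≈ -801.20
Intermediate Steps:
w(T, v) = 20 + v (w(T, v) = v - 1*(-20) = v + 20 = 20 + v)
F = 688 (F = (6 - 1*(-23)) + 659 = (6 + 23) + 659 = 29 + 659 = 688)
53426/((2*(F/(-513) + 256/w(0, -28)))) = 53426/((2*(688/(-513) + 256/(20 - 28)))) = 53426/((2*(688*(-1/513) + 256/(-8)))) = 53426/((2*(-688/513 + 256*(-⅛)))) = 53426/((2*(-688/513 - 32))) = 53426/((2*(-17104/513))) = 53426/(-34208/513) = 53426*(-513/34208) = -13703769/17104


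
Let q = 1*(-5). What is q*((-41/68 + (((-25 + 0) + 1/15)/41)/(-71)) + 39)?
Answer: -114034747/593844 ≈ -192.03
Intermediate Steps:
q = -5
q*((-41/68 + (((-25 + 0) + 1/15)/41)/(-71)) + 39) = -5*((-41/68 + (((-25 + 0) + 1/15)/41)/(-71)) + 39) = -5*((-41*1/68 + ((-25 + 1/15)*(1/41))*(-1/71)) + 39) = -5*((-41/68 - 374/15*1/41*(-1/71)) + 39) = -5*((-41/68 - 374/615*(-1/71)) + 39) = -5*((-41/68 + 374/43665) + 39) = -5*(-1764833/2969220 + 39) = -5*114034747/2969220 = -114034747/593844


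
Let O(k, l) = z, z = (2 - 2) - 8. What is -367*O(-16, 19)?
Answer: 2936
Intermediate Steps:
z = -8 (z = 0 - 8 = -8)
O(k, l) = -8
-367*O(-16, 19) = -367*(-8) = 2936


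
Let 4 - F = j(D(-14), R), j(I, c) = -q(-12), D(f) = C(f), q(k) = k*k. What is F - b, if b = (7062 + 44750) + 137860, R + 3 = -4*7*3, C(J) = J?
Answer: -189524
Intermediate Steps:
q(k) = k²
D(f) = f
R = -87 (R = -3 - 4*7*3 = -3 - 28*3 = -3 - 84 = -87)
j(I, c) = -144 (j(I, c) = -1*(-12)² = -1*144 = -144)
F = 148 (F = 4 - 1*(-144) = 4 + 144 = 148)
b = 189672 (b = 51812 + 137860 = 189672)
F - b = 148 - 1*189672 = 148 - 189672 = -189524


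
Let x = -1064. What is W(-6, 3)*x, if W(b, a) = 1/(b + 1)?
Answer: 1064/5 ≈ 212.80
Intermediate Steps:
W(b, a) = 1/(1 + b)
W(-6, 3)*x = -1064/(1 - 6) = -1064/(-5) = -⅕*(-1064) = 1064/5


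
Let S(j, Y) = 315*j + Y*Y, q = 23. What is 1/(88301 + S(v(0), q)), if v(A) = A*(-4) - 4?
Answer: 1/87570 ≈ 1.1419e-5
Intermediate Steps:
v(A) = -4 - 4*A (v(A) = -4*A - 4 = -4 - 4*A)
S(j, Y) = Y² + 315*j (S(j, Y) = 315*j + Y² = Y² + 315*j)
1/(88301 + S(v(0), q)) = 1/(88301 + (23² + 315*(-4 - 4*0))) = 1/(88301 + (529 + 315*(-4 + 0))) = 1/(88301 + (529 + 315*(-4))) = 1/(88301 + (529 - 1260)) = 1/(88301 - 731) = 1/87570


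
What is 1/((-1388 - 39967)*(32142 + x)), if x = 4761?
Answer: -1/1526123565 ≈ -6.5525e-10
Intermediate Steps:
1/((-1388 - 39967)*(32142 + x)) = 1/((-1388 - 39967)*(32142 + 4761)) = 1/(-41355*36903) = 1/(-1526123565) = -1/1526123565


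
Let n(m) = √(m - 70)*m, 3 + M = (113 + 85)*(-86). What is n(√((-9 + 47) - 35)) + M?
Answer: -17031 + I*√(210 - 3*√3) ≈ -17031.0 + 14.311*I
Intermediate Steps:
M = -17031 (M = -3 + (113 + 85)*(-86) = -3 + 198*(-86) = -3 - 17028 = -17031)
n(m) = m*√(-70 + m) (n(m) = √(-70 + m)*m = m*√(-70 + m))
n(√((-9 + 47) - 35)) + M = √((-9 + 47) - 35)*√(-70 + √((-9 + 47) - 35)) - 17031 = √(38 - 35)*√(-70 + √(38 - 35)) - 17031 = √3*√(-70 + √3) - 17031 = -17031 + √3*√(-70 + √3)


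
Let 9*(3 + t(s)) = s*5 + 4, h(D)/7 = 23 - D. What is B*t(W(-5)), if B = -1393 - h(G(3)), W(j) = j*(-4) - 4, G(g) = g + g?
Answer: -9576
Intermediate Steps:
G(g) = 2*g
h(D) = 161 - 7*D (h(D) = 7*(23 - D) = 161 - 7*D)
W(j) = -4 - 4*j (W(j) = -4*j - 4 = -4 - 4*j)
t(s) = -23/9 + 5*s/9 (t(s) = -3 + (s*5 + 4)/9 = -3 + (5*s + 4)/9 = -3 + (4 + 5*s)/9 = -3 + (4/9 + 5*s/9) = -23/9 + 5*s/9)
B = -1512 (B = -1393 - (161 - 14*3) = -1393 - (161 - 7*6) = -1393 - (161 - 42) = -1393 - 1*119 = -1393 - 119 = -1512)
B*t(W(-5)) = -1512*(-23/9 + 5*(-4 - 4*(-5))/9) = -1512*(-23/9 + 5*(-4 + 20)/9) = -1512*(-23/9 + (5/9)*16) = -1512*(-23/9 + 80/9) = -1512*19/3 = -9576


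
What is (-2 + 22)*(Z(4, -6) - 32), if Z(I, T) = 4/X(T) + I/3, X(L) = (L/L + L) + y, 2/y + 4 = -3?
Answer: -69760/111 ≈ -628.47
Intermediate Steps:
y = -2/7 (y = 2/(-4 - 3) = 2/(-7) = 2*(-⅐) = -2/7 ≈ -0.28571)
X(L) = 5/7 + L (X(L) = (L/L + L) - 2/7 = (1 + L) - 2/7 = 5/7 + L)
Z(I, T) = 4/(5/7 + T) + I/3
(-2 + 22)*(Z(4, -6) - 32) = (-2 + 22)*((84 + 4*(5 + 7*(-6)))/(3*(5 + 7*(-6))) - 32) = 20*((84 + 4*(5 - 42))/(3*(5 - 42)) - 32) = 20*((⅓)*(84 + 4*(-37))/(-37) - 32) = 20*((⅓)*(-1/37)*(84 - 148) - 32) = 20*((⅓)*(-1/37)*(-64) - 32) = 20*(64/111 - 32) = 20*(-3488/111) = -69760/111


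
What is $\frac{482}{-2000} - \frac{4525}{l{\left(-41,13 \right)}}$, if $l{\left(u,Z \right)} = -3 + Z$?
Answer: $- \frac{452741}{1000} \approx -452.74$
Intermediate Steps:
$\frac{482}{-2000} - \frac{4525}{l{\left(-41,13 \right)}} = \frac{482}{-2000} - \frac{4525}{-3 + 13} = 482 \left(- \frac{1}{2000}\right) - \frac{4525}{10} = - \frac{241}{1000} - \frac{905}{2} = - \frac{452741}{1000}$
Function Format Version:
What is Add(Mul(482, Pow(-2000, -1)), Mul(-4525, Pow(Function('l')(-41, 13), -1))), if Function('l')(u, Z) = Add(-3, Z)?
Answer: Rational(-452741, 1000) ≈ -452.74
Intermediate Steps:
Add(Mul(482, Pow(-2000, -1)), Mul(-4525, Pow(Function('l')(-41, 13), -1))) = Add(Mul(482, Pow(-2000, -1)), Mul(-4525, Pow(Add(-3, 13), -1))) = Add(Mul(482, Rational(-1, 2000)), Mul(-4525, Pow(10, -1))) = Add(Rational(-241, 1000), Mul(-4525, Rational(1, 10))) = Add(Rational(-241, 1000), Rational(-905, 2)) = Rational(-452741, 1000)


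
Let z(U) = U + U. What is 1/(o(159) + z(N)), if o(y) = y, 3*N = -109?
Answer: 3/259 ≈ 0.011583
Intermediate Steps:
N = -109/3 (N = (⅓)*(-109) = -109/3 ≈ -36.333)
z(U) = 2*U
1/(o(159) + z(N)) = 1/(159 + 2*(-109/3)) = 1/(159 - 218/3) = 1/(259/3) = 3/259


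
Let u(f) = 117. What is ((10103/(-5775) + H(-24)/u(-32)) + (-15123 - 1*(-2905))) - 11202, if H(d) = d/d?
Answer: -5275161592/225225 ≈ -23422.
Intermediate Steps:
H(d) = 1
((10103/(-5775) + H(-24)/u(-32)) + (-15123 - 1*(-2905))) - 11202 = ((10103/(-5775) + 1/117) + (-15123 - 1*(-2905))) - 11202 = ((10103*(-1/5775) + 1*(1/117)) + (-15123 + 2905)) - 11202 = ((-10103/5775 + 1/117) - 12218) - 11202 = (-392092/225225 - 12218) - 11202 = -2752191142/225225 - 11202 = -5275161592/225225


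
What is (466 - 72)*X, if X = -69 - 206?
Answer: -108350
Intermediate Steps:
X = -275
(466 - 72)*X = (466 - 72)*(-275) = 394*(-275) = -108350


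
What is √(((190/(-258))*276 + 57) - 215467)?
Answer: I*√398668910/43 ≈ 464.34*I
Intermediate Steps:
√(((190/(-258))*276 + 57) - 215467) = √(((190*(-1/258))*276 + 57) - 215467) = √((-95/129*276 + 57) - 215467) = √((-8740/43 + 57) - 215467) = √(-6289/43 - 215467) = √(-9271370/43) = I*√398668910/43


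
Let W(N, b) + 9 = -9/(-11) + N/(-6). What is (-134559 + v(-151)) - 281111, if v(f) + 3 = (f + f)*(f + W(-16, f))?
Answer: -12157379/33 ≈ -3.6841e+5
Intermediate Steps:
W(N, b) = -90/11 - N/6 (W(N, b) = -9 + (-9/(-11) + N/(-6)) = -9 + (-9*(-1/11) + N*(-⅙)) = -9 + (9/11 - N/6) = -90/11 - N/6)
v(f) = -3 + 2*f*(-182/33 + f) (v(f) = -3 + (f + f)*(f + (-90/11 - ⅙*(-16))) = -3 + (2*f)*(f + (-90/11 + 8/3)) = -3 + (2*f)*(f - 182/33) = -3 + (2*f)*(-182/33 + f) = -3 + 2*f*(-182/33 + f))
(-134559 + v(-151)) - 281111 = (-134559 + (-3 + 2*(-151)² - 364/33*(-151))) - 281111 = (-134559 + (-3 + 2*22801 + 54964/33)) - 281111 = (-134559 + (-3 + 45602 + 54964/33)) - 281111 = (-134559 + 1559731/33) - 281111 = -2880716/33 - 281111 = -12157379/33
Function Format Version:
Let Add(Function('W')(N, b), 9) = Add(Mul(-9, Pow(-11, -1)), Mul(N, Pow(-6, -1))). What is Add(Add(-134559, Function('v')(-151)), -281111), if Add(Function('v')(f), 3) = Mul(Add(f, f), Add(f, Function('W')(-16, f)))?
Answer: Rational(-12157379, 33) ≈ -3.6841e+5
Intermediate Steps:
Function('W')(N, b) = Add(Rational(-90, 11), Mul(Rational(-1, 6), N)) (Function('W')(N, b) = Add(-9, Add(Mul(-9, Pow(-11, -1)), Mul(N, Pow(-6, -1)))) = Add(-9, Add(Mul(-9, Rational(-1, 11)), Mul(N, Rational(-1, 6)))) = Add(-9, Add(Rational(9, 11), Mul(Rational(-1, 6), N))) = Add(Rational(-90, 11), Mul(Rational(-1, 6), N)))
Function('v')(f) = Add(-3, Mul(2, f, Add(Rational(-182, 33), f))) (Function('v')(f) = Add(-3, Mul(Add(f, f), Add(f, Add(Rational(-90, 11), Mul(Rational(-1, 6), -16))))) = Add(-3, Mul(Mul(2, f), Add(f, Add(Rational(-90, 11), Rational(8, 3))))) = Add(-3, Mul(Mul(2, f), Add(f, Rational(-182, 33)))) = Add(-3, Mul(Mul(2, f), Add(Rational(-182, 33), f))) = Add(-3, Mul(2, f, Add(Rational(-182, 33), f))))
Add(Add(-134559, Function('v')(-151)), -281111) = Add(Add(-134559, Add(-3, Mul(2, Pow(-151, 2)), Mul(Rational(-364, 33), -151))), -281111) = Add(Add(-134559, Add(-3, Mul(2, 22801), Rational(54964, 33))), -281111) = Add(Add(-134559, Add(-3, 45602, Rational(54964, 33))), -281111) = Add(Add(-134559, Rational(1559731, 33)), -281111) = Add(Rational(-2880716, 33), -281111) = Rational(-12157379, 33)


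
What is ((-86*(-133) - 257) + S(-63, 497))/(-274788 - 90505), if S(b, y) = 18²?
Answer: -11505/365293 ≈ -0.031495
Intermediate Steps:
S(b, y) = 324
((-86*(-133) - 257) + S(-63, 497))/(-274788 - 90505) = ((-86*(-133) - 257) + 324)/(-274788 - 90505) = ((11438 - 257) + 324)/(-365293) = (11181 + 324)*(-1/365293) = 11505*(-1/365293) = -11505/365293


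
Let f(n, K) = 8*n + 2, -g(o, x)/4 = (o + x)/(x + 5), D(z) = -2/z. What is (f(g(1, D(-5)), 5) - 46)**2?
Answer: 1993744/729 ≈ 2734.9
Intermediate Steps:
g(o, x) = -4*(o + x)/(5 + x) (g(o, x) = -4*(o + x)/(x + 5) = -4*(o + x)/(5 + x))
f(n, K) = 2 + 8*n
(f(g(1, D(-5)), 5) - 46)**2 = ((2 + 8*(4*(-1*1 - (-2)/(-5))/(5 - 2/(-5)))) - 46)**2 = ((2 + 8*(4*(-1 - (-2)*(-1)/5)/(5 - 2*(-1/5)))) - 46)**2 = ((2 + 8*(4*(-1 - 1*2/5)/(5 + 2/5))) - 46)**2 = ((2 + 8*(4*(-1 - 2/5)/(27/5))) - 46)**2 = ((2 + 8*(4*(5/27)*(-7/5))) - 46)**2 = ((2 + 8*(-28/27)) - 46)**2 = ((2 - 224/27) - 46)**2 = (-170/27 - 46)**2 = (-1412/27)**2 = 1993744/729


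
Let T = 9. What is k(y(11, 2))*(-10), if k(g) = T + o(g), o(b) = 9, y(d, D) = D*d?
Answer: -180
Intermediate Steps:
k(g) = 18 (k(g) = 9 + 9 = 18)
k(y(11, 2))*(-10) = 18*(-10) = -180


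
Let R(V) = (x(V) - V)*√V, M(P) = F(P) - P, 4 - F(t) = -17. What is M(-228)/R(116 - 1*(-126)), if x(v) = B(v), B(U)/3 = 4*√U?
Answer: -747/5929 - 249*√2/2156 ≈ -0.28932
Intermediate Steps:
F(t) = 21 (F(t) = 4 - 1*(-17) = 4 + 17 = 21)
M(P) = 21 - P
B(U) = 12*√U (B(U) = 3*(4*√U) = 12*√U)
x(v) = 12*√v
R(V) = √V*(-V + 12*√V) (R(V) = (12*√V - V)*√V = (-V + 12*√V)*√V = √V*(-V + 12*√V))
M(-228)/R(116 - 1*(-126)) = (21 - 1*(-228))/(-(116 - 1*(-126))^(3/2) + 12*(116 - 1*(-126))) = (21 + 228)/(-(116 + 126)^(3/2) + 12*(116 + 126)) = 249/(-242^(3/2) + 12*242) = 249/(-2662*√2 + 2904) = 249/(2904 - 2662*√2)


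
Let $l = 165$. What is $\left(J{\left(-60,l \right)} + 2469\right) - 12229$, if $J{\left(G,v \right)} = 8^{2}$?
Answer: $-9696$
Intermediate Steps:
$J{\left(G,v \right)} = 64$
$\left(J{\left(-60,l \right)} + 2469\right) - 12229 = \left(64 + 2469\right) - 12229 = 2533 - 12229 = -9696$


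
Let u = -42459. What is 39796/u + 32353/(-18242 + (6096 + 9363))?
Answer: -1484428295/118163397 ≈ -12.563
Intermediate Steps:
39796/u + 32353/(-18242 + (6096 + 9363)) = 39796/(-42459) + 32353/(-18242 + (6096 + 9363)) = 39796*(-1/42459) + 32353/(-18242 + 15459) = -39796/42459 + 32353/(-2783) = -39796/42459 + 32353*(-1/2783) = -39796/42459 - 32353/2783 = -1484428295/118163397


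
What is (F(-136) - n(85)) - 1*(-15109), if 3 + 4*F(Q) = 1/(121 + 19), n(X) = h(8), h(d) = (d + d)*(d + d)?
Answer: 8317261/560 ≈ 14852.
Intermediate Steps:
h(d) = 4*d² (h(d) = (2*d)*(2*d) = 4*d²)
n(X) = 256 (n(X) = 4*8² = 4*64 = 256)
F(Q) = -419/560 (F(Q) = -¾ + 1/(4*(121 + 19)) = -¾ + (¼)/140 = -¾ + (¼)*(1/140) = -¾ + 1/560 = -419/560)
(F(-136) - n(85)) - 1*(-15109) = (-419/560 - 1*256) - 1*(-15109) = (-419/560 - 256) + 15109 = -143779/560 + 15109 = 8317261/560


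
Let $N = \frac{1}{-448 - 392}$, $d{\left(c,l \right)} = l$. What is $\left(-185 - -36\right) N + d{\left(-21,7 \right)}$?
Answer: $\frac{6029}{840} \approx 7.1774$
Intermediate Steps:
$N = - \frac{1}{840}$ ($N = \frac{1}{-840} = - \frac{1}{840} \approx -0.0011905$)
$\left(-185 - -36\right) N + d{\left(-21,7 \right)} = \left(-185 - -36\right) \left(- \frac{1}{840}\right) + 7 = \left(-185 + 36\right) \left(- \frac{1}{840}\right) + 7 = \left(-149\right) \left(- \frac{1}{840}\right) + 7 = \frac{149}{840} + 7 = \frac{6029}{840}$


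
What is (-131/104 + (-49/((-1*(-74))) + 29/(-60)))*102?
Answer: -2359991/9620 ≈ -245.32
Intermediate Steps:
(-131/104 + (-49/((-1*(-74))) + 29/(-60)))*102 = (-131*1/104 + (-49/74 + 29*(-1/60)))*102 = (-131/104 + (-49*1/74 - 29/60))*102 = (-131/104 + (-49/74 - 29/60))*102 = (-131/104 - 2543/2220)*102 = -138823/57720*102 = -2359991/9620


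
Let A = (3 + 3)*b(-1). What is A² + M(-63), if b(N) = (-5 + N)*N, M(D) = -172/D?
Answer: 81820/63 ≈ 1298.7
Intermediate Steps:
b(N) = N*(-5 + N)
A = 36 (A = (3 + 3)*(-(-5 - 1)) = 6*(-1*(-6)) = 6*6 = 36)
A² + M(-63) = 36² - 172/(-63) = 1296 - 172*(-1/63) = 1296 + 172/63 = 81820/63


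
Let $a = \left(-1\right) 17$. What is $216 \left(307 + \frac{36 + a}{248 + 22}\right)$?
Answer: $\frac{331636}{5} \approx 66327.0$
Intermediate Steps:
$a = -17$
$216 \left(307 + \frac{36 + a}{248 + 22}\right) = 216 \left(307 + \frac{36 - 17}{248 + 22}\right) = 216 \left(307 + \frac{19}{270}\right) = 216 \cdot \frac{82909}{270} = \frac{331636}{5}$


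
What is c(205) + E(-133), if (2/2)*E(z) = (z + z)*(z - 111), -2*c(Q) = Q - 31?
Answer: 64817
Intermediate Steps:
c(Q) = 31/2 - Q/2 (c(Q) = -(Q - 31)/2 = -(-31 + Q)/2 = 31/2 - Q/2)
E(z) = 2*z*(-111 + z) (E(z) = (z + z)*(z - 111) = (2*z)*(-111 + z) = 2*z*(-111 + z))
c(205) + E(-133) = (31/2 - ½*205) + 2*(-133)*(-111 - 133) = (31/2 - 205/2) + 2*(-133)*(-244) = -87 + 64904 = 64817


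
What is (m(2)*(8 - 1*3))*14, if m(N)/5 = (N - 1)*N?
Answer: 700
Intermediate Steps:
m(N) = 5*N*(-1 + N) (m(N) = 5*((N - 1)*N) = 5*((-1 + N)*N) = 5*(N*(-1 + N)) = 5*N*(-1 + N))
(m(2)*(8 - 1*3))*14 = ((5*2*(-1 + 2))*(8 - 1*3))*14 = ((5*2*1)*(8 - 3))*14 = (10*5)*14 = 50*14 = 700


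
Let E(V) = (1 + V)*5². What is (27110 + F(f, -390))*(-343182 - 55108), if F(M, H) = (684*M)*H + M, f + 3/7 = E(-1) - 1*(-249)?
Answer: 184794965778100/7 ≈ 2.6399e+13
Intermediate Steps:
E(V) = 25 + 25*V (E(V) = (1 + V)*25 = 25 + 25*V)
f = 1740/7 (f = -3/7 + ((25 + 25*(-1)) - 1*(-249)) = -3/7 + ((25 - 25) + 249) = -3/7 + (0 + 249) = -3/7 + 249 = 1740/7 ≈ 248.57)
F(M, H) = M + 684*H*M (F(M, H) = 684*H*M + M = M + 684*H*M)
(27110 + F(f, -390))*(-343182 - 55108) = (27110 + 1740*(1 + 684*(-390))/7)*(-343182 - 55108) = (27110 + 1740*(1 - 266760)/7)*(-398290) = (27110 + (1740/7)*(-266759))*(-398290) = (27110 - 464160660/7)*(-398290) = -463970890/7*(-398290) = 184794965778100/7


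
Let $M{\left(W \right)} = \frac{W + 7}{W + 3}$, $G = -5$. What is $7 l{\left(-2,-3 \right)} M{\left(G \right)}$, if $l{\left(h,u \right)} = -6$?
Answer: $42$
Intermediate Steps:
$M{\left(W \right)} = \frac{7 + W}{3 + W}$
$7 l{\left(-2,-3 \right)} M{\left(G \right)} = 7 \left(-6\right) \frac{7 - 5}{3 - 5} = - 42 \frac{1}{-2} \cdot 2 = - 42 \left(\left(- \frac{1}{2}\right) 2\right) = \left(-42\right) \left(-1\right) = 42$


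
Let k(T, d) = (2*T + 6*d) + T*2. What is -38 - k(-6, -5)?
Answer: 16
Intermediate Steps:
k(T, d) = 4*T + 6*d (k(T, d) = (2*T + 6*d) + 2*T = 4*T + 6*d)
-38 - k(-6, -5) = -38 - (4*(-6) + 6*(-5)) = -38 - (-24 - 30) = -38 - 1*(-54) = -38 + 54 = 16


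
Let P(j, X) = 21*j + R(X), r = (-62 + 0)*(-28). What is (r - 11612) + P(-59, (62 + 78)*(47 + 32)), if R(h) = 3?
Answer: -11112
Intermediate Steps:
r = 1736 (r = -62*(-28) = 1736)
P(j, X) = 3 + 21*j (P(j, X) = 21*j + 3 = 3 + 21*j)
(r - 11612) + P(-59, (62 + 78)*(47 + 32)) = (1736 - 11612) + (3 + 21*(-59)) = -9876 + (3 - 1239) = -9876 - 1236 = -11112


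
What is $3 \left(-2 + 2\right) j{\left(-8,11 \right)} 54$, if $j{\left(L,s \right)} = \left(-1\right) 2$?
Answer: $0$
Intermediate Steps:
$j{\left(L,s \right)} = -2$
$3 \left(-2 + 2\right) j{\left(-8,11 \right)} 54 = 3 \left(-2 + 2\right) \left(-2\right) 54 = 3 \cdot 0 \left(-2\right) 54 = 0 \left(-2\right) 54 = 0 \cdot 54 = 0$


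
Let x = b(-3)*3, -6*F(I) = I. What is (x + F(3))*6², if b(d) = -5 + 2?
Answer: -342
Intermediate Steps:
b(d) = -3
F(I) = -I/6
x = -9 (x = -3*3 = -9)
(x + F(3))*6² = (-9 - ⅙*3)*6² = (-9 - ½)*36 = -19/2*36 = -342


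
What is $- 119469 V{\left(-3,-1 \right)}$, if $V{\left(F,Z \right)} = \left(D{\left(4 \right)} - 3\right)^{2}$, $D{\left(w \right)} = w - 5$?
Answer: $-1911504$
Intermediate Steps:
$D{\left(w \right)} = -5 + w$ ($D{\left(w \right)} = w - 5 = -5 + w$)
$V{\left(F,Z \right)} = 16$ ($V{\left(F,Z \right)} = \left(\left(-5 + 4\right) - 3\right)^{2} = \left(-1 - 3\right)^{2} = \left(-4\right)^{2} = 16$)
$- 119469 V{\left(-3,-1 \right)} = \left(-119469\right) 16 = -1911504$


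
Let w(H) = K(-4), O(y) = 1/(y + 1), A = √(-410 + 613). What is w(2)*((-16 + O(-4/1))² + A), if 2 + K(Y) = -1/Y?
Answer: -16807/36 - 7*√203/4 ≈ -491.79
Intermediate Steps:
A = √203 ≈ 14.248
O(y) = 1/(1 + y)
K(Y) = -2 - 1/Y
w(H) = -7/4 (w(H) = -2 - 1/(-4) = -2 - 1*(-¼) = -2 + ¼ = -7/4)
w(2)*((-16 + O(-4/1))² + A) = -7*((-16 + 1/(1 - 4/1))² + √203)/4 = -7*((-16 + 1/(1 - 4*1))² + √203)/4 = -7*((-16 + 1/(1 - 4))² + √203)/4 = -7*((-16 + 1/(-3))² + √203)/4 = -7*((-16 - ⅓)² + √203)/4 = -7*((-49/3)² + √203)/4 = -7*(2401/9 + √203)/4 = -16807/36 - 7*√203/4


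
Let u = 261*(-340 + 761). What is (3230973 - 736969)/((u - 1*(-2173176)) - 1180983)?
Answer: 1247002/551037 ≈ 2.2630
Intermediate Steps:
u = 109881 (u = 261*421 = 109881)
(3230973 - 736969)/((u - 1*(-2173176)) - 1180983) = (3230973 - 736969)/((109881 - 1*(-2173176)) - 1180983) = 2494004/((109881 + 2173176) - 1180983) = 2494004/(2283057 - 1180983) = 2494004/1102074 = 2494004*(1/1102074) = 1247002/551037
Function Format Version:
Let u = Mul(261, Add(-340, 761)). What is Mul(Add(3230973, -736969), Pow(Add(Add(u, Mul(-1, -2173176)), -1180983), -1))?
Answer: Rational(1247002, 551037) ≈ 2.2630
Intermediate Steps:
u = 109881 (u = Mul(261, 421) = 109881)
Mul(Add(3230973, -736969), Pow(Add(Add(u, Mul(-1, -2173176)), -1180983), -1)) = Mul(Add(3230973, -736969), Pow(Add(Add(109881, Mul(-1, -2173176)), -1180983), -1)) = Mul(2494004, Pow(Add(Add(109881, 2173176), -1180983), -1)) = Mul(2494004, Pow(Add(2283057, -1180983), -1)) = Mul(2494004, Pow(1102074, -1)) = Mul(2494004, Rational(1, 1102074)) = Rational(1247002, 551037)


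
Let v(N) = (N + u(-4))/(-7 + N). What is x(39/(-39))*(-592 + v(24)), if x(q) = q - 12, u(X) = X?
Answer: 130572/17 ≈ 7680.7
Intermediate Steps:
x(q) = -12 + q
v(N) = (-4 + N)/(-7 + N) (v(N) = (N - 4)/(-7 + N) = (-4 + N)/(-7 + N))
x(39/(-39))*(-592 + v(24)) = (-12 + 39/(-39))*(-592 + (-4 + 24)/(-7 + 24)) = (-12 + 39*(-1/39))*(-592 + 20/17) = (-12 - 1)*(-592 + (1/17)*20) = -13*(-592 + 20/17) = -13*(-10044/17) = 130572/17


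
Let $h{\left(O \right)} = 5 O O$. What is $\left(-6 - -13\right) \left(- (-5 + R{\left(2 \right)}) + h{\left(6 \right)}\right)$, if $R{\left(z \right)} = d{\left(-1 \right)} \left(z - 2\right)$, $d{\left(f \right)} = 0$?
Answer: $1295$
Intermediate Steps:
$h{\left(O \right)} = 5 O^{2}$
$R{\left(z \right)} = 0$ ($R{\left(z \right)} = 0 \left(z - 2\right) = 0 \left(-2 + z\right) = 0$)
$\left(-6 - -13\right) \left(- (-5 + R{\left(2 \right)}) + h{\left(6 \right)}\right) = \left(-6 - -13\right) \left(- (-5 + 0) + 5 \cdot 6^{2}\right) = \left(-6 + 13\right) \left(\left(-1\right) \left(-5\right) + 5 \cdot 36\right) = 7 \left(5 + 180\right) = 7 \cdot 185 = 1295$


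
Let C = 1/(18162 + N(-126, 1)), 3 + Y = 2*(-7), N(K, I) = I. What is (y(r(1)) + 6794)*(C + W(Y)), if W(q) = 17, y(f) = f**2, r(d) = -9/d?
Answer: 2122807500/18163 ≈ 1.1688e+5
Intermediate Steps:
Y = -17 (Y = -3 + 2*(-7) = -3 - 14 = -17)
C = 1/18163 (C = 1/(18162 + 1) = 1/18163 ≈ 5.5057e-5)
(y(r(1)) + 6794)*(C + W(Y)) = ((-9/1)**2 + 6794)*(1/18163 + 17) = ((-9*1)**2 + 6794)*(308772/18163) = ((-9)**2 + 6794)*(308772/18163) = (81 + 6794)*(308772/18163) = 6875*(308772/18163) = 2122807500/18163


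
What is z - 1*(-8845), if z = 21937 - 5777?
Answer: 25005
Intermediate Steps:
z = 16160
z - 1*(-8845) = 16160 - 1*(-8845) = 16160 + 8845 = 25005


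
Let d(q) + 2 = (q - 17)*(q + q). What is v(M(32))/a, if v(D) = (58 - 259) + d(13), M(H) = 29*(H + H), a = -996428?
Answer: 307/996428 ≈ 0.00030810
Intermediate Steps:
M(H) = 58*H (M(H) = 29*(2*H) = 58*H)
d(q) = -2 + 2*q*(-17 + q) (d(q) = -2 + (q - 17)*(q + q) = -2 + (-17 + q)*(2*q) = -2 + 2*q*(-17 + q))
v(D) = -307 (v(D) = (58 - 259) + (-2 - 34*13 + 2*13**2) = -201 + (-2 - 442 + 2*169) = -201 + (-2 - 442 + 338) = -201 - 106 = -307)
v(M(32))/a = -307/(-996428) = -307*(-1/996428) = 307/996428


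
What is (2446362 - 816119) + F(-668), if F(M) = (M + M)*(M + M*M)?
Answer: -593632573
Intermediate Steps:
F(M) = 2*M*(M + M²) (F(M) = (2*M)*(M + M²) = 2*M*(M + M²))
(2446362 - 816119) + F(-668) = (2446362 - 816119) + 2*(-668)²*(1 - 668) = 1630243 + 2*446224*(-667) = 1630243 - 595262816 = -593632573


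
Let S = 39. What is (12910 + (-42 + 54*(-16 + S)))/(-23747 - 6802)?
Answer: -830/1797 ≈ -0.46188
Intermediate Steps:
(12910 + (-42 + 54*(-16 + S)))/(-23747 - 6802) = (12910 + (-42 + 54*(-16 + 39)))/(-23747 - 6802) = (12910 + (-42 + 54*23))/(-30549) = (12910 + (-42 + 1242))*(-1/30549) = (12910 + 1200)*(-1/30549) = 14110*(-1/30549) = -830/1797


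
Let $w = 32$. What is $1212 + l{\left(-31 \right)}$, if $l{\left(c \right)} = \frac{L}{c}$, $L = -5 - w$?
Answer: $\frac{37609}{31} \approx 1213.2$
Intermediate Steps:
$L = -37$ ($L = -5 - 32 = -37$)
$l{\left(c \right)} = - \frac{37}{c}$
$1212 + l{\left(-31 \right)} = 1212 - \frac{37}{-31} = 1212 - - \frac{37}{31} = 1212 + \frac{37}{31} = \frac{37609}{31}$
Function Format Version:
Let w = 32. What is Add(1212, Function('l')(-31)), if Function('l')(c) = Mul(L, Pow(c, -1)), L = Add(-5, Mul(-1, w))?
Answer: Rational(37609, 31) ≈ 1213.2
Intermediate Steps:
L = -37 (L = Add(-5, Mul(-1, 32)) = Add(-5, -32) = -37)
Function('l')(c) = Mul(-37, Pow(c, -1))
Add(1212, Function('l')(-31)) = Add(1212, Mul(-37, Pow(-31, -1))) = Add(1212, Mul(-37, Rational(-1, 31))) = Add(1212, Rational(37, 31)) = Rational(37609, 31)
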